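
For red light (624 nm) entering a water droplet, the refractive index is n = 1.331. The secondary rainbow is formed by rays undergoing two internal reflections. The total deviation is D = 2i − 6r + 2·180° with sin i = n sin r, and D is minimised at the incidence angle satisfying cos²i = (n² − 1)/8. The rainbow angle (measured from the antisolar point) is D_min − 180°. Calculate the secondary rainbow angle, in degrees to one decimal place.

50.4°

cos²i = (1.77156 − 1)/8 = 0.09645; i = arccos(0.31056) = 71.907°.
sin r = sin 71.907°/1.331 = 0.71417; r = 45.575°.
D_min = 2·71.907° − 6·45.575° + 360° = 230.365°.
Rainbow angle = D_min − 180° = 50.365°.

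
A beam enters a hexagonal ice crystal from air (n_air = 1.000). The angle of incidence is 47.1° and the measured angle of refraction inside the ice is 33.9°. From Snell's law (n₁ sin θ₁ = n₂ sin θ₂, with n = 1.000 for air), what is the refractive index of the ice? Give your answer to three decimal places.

1.313

n = sin θ_i / sin θ_r = sin 47.1° / sin 33.9° = 0.7325 / 0.5577 = 1.3134.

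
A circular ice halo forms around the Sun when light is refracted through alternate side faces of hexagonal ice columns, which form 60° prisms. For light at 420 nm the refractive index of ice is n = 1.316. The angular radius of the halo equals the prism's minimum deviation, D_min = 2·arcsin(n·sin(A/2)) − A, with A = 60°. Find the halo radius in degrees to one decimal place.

22.3°

n·sin(A/2) = 1.316 × sin 30° = 1.316 × 0.5000 = 0.6580.
D_min = 2·arcsin(0.6580) − 60° = 2 × 41.148° − 60° = 22.295°.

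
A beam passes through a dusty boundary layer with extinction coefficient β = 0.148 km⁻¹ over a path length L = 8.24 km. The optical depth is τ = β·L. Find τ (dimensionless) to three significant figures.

1.22

τ = β·L = 0.148 × 8.24 = 1.2195.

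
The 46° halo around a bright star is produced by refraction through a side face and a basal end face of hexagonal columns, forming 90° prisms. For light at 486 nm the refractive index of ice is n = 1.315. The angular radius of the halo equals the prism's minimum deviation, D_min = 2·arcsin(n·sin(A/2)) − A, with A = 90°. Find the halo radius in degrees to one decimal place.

n·sin(A/2) = 1.315 × sin 45° = 1.315 × 0.7071 = 0.9298.
D_min = 2·arcsin(0.9298) − 90° = 2 × 68.411° − 90° = 46.821°.

46.8°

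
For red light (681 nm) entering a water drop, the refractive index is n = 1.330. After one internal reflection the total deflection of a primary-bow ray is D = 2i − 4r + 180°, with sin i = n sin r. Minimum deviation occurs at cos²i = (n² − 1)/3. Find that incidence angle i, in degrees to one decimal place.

59.6°

cos²i = (1.330² − 1)/3 = (1.76890 − 1)/3 = 0.25630.
cos i = 0.50626, so i = 59.585°.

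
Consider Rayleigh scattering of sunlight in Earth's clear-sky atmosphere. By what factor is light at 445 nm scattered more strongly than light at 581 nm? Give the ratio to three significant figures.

Rayleigh scattering ∝ λ⁻⁴, so the ratio of coefficients is the inverse fourth power of the wavelength ratio.
σ(445)/σ(581) = (581/445)⁴ = (1.3056)⁴ = 2.906.

2.91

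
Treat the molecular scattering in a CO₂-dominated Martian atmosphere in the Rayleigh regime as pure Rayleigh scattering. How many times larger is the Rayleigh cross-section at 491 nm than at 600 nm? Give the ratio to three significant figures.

Rayleigh scattering ∝ λ⁻⁴, so the ratio of coefficients is the inverse fourth power of the wavelength ratio.
σ(491)/σ(600) = (600/491)⁴ = (1.2220)⁴ = 2.23.

2.23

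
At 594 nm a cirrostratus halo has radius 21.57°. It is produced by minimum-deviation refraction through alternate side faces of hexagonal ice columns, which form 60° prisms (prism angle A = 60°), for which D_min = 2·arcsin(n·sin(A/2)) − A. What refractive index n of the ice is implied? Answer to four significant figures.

Rearranging: n = sin((D_min + A)/2) / sin(A/2).
(D_min + A)/2 = (21.57° + 60°)/2 = 40.785°.
n = sin 40.785° / sin 30° = 0.6532 / 0.5000 = 1.3064.

1.306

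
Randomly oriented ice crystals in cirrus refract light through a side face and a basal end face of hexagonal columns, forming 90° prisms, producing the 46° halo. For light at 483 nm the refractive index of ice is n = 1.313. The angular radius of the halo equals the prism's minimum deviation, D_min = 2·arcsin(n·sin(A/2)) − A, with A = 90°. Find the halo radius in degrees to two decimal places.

46.38°

n·sin(A/2) = 1.313 × sin 45° = 1.313 × 0.7071 = 0.9284.
D_min = 2·arcsin(0.9284) − 90° = 2 × 68.192° − 90° = 46.383°.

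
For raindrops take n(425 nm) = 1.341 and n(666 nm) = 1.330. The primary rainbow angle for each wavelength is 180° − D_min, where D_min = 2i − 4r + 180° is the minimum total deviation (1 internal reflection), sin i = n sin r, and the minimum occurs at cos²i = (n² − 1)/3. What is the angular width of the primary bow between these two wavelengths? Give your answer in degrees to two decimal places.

At 425 nm (n = 1.341): cos²i = 0.26609 → i = 58.946°, r = 39.705°, D_min = 139.071°, rainbow angle = 40.929°.
At 666 nm (n = 1.330): cos²i = 0.25630 → i = 59.585°, r = 40.422°, D_min = 137.484°, rainbow angle = 42.516°.
Angular width = |40.929° − 42.516°| = 1.588°.

1.59°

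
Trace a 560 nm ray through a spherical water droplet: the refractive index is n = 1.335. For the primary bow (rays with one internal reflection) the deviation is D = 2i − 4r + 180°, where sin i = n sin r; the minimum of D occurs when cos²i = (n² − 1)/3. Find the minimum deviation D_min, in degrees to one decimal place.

cos²i = (1.78222 − 1)/3 = 0.26074; i = arccos(0.51063) = 59.294°.
sin r = sin 59.294°/1.335 = 0.64405; r = 40.094°.
D_min = 2·59.294° − 4·40.094° + 180° = 138.212°.

138.2°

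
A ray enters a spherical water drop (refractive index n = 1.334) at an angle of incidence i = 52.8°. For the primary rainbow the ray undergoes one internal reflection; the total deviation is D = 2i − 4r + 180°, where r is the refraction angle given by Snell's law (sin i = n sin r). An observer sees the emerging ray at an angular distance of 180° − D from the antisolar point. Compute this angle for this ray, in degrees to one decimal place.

41.0°

sin r = sin 52.8° / 1.334 = 0.7965/1.334 = 0.5971; r = 36.66°.
D = 2·52.8° − 4·36.66° + 180° = 105.60° − 146.65° + 180° = 138.95°.
Angle from antisolar point = 180° − D = 41.05°.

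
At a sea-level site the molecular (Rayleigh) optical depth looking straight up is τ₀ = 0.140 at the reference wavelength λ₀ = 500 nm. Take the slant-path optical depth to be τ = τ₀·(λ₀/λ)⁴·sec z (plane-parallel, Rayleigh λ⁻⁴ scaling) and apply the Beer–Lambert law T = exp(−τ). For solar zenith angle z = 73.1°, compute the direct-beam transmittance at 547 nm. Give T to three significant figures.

0.714

sec 73.1° = 3.4399.
τ = 0.140 × (500/547)⁴ × 3.4399 = 0.140 × 0.6981 × 3.4399 = 0.3362.
T = exp(−0.3362) = 0.7145.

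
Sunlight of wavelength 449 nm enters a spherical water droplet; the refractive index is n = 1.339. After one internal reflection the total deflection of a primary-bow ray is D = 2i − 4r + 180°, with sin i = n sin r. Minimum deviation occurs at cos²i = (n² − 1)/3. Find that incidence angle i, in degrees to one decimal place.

cos²i = (1.339² − 1)/3 = (1.79292 − 1)/3 = 0.26431.
cos i = 0.51411, so i = 59.062°.

59.1°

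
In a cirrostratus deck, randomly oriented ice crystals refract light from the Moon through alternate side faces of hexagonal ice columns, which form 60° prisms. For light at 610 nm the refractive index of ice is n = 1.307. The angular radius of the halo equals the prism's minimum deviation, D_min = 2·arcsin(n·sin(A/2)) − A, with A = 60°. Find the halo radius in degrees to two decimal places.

21.61°

n·sin(A/2) = 1.307 × sin 30° = 1.307 × 0.5000 = 0.6535.
D_min = 2·arcsin(0.6535) − 60° = 2 × 40.806° − 60° = 21.612°.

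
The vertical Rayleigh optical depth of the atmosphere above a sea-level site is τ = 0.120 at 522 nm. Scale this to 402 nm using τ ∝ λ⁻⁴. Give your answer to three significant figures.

τ(402 nm) = τ(522 nm) × (522/402)⁴ = 0.120 × (1.2985)⁴ = 0.120 × 2.8430 = 0.3412.

0.341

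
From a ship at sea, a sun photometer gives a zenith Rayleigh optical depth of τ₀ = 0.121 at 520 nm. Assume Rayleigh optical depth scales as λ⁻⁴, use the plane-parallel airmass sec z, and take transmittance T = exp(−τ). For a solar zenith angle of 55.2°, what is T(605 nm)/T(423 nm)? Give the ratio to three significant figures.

1.45

Airmass: sec 55.2° = 1.7522.
τ(605 nm) = 0.121 × (520/605)⁴ × 1.7522 = 0.121 × 0.5457 × 1.7522 = 0.1157.
τ(423 nm) = 0.121 × (520/423)⁴ × 1.7522 = 0.121 × 2.2838 × 1.7522 = 0.4842.
T(605)/T(423) = exp(τ_B − τ_A) = exp(0.3685) = 1.4455.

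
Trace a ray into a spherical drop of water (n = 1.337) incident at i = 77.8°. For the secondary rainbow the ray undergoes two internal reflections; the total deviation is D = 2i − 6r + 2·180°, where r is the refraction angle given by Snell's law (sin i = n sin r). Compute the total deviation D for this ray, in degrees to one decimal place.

233.8°

sin r = sin 77.8° / 1.337 = 0.9774/1.337 = 0.7311; r = 46.97°.
D = 2·77.8° − 6·46.97° + 2·180° = 155.60° − 281.85° + 360° = 233.75°.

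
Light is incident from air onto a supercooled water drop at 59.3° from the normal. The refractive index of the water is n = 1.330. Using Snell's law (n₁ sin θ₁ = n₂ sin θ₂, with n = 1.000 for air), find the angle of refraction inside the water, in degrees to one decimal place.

40.3°

Snell: sin θ_r = sin θ_i / n = sin 59.3° / 1.330 = 0.8599 / 1.330 = 0.6465.
θ_r = arcsin(0.6465) = 40.28°.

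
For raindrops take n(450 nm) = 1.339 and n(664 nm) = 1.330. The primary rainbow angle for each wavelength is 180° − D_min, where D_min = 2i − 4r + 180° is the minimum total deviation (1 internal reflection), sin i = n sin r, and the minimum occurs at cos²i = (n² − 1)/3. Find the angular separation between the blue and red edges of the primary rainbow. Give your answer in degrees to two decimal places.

At 450 nm (n = 1.339): cos²i = 0.26431 → i = 59.062°, r = 39.834°, D_min = 138.786°, rainbow angle = 41.214°.
At 664 nm (n = 1.330): cos²i = 0.25630 → i = 59.585°, r = 40.422°, D_min = 137.484°, rainbow angle = 42.516°.
Angular width = |41.214° − 42.516°| = 1.303°.

1.30°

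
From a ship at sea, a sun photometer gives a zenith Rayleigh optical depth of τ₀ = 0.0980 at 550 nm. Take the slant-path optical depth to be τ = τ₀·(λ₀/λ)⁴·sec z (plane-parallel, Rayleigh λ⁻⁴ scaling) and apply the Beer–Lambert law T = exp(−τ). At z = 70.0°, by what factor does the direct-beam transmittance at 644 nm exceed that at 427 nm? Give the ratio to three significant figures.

Airmass: sec 70.0° = 2.9238.
τ(644 nm) = 0.0980 × (550/644)⁴ × 2.9238 = 0.0980 × 0.5320 × 2.9238 = 0.1524.
τ(427 nm) = 0.0980 × (550/427)⁴ × 2.9238 = 0.0980 × 2.7526 × 2.9238 = 0.7887.
T(644)/T(427) = exp(τ_B − τ_A) = exp(0.6363) = 1.8894.

1.89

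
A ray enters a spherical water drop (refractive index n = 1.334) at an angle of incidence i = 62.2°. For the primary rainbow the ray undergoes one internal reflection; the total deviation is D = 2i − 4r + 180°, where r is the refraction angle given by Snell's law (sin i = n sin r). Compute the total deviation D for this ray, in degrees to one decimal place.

sin r = sin 62.2° / 1.334 = 0.8846/1.334 = 0.6631; r = 41.54°.
D = 2·62.2° − 4·41.54° + 180° = 124.40° − 166.15° + 180° = 138.25°.

138.3°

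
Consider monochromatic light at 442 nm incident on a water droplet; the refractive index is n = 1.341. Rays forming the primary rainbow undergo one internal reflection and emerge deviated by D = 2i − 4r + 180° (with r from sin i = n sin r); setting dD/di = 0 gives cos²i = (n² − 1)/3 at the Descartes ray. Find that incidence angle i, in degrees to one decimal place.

58.9°

cos²i = (1.341² − 1)/3 = (1.79828 − 1)/3 = 0.26609.
cos i = 0.51584, so i = 58.946°.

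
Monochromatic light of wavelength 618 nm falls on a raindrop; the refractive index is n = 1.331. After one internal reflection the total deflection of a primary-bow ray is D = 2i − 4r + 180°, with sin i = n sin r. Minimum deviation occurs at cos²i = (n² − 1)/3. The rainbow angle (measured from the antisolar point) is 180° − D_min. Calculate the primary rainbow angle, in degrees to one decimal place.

42.4°

cos²i = (1.77156 − 1)/3 = 0.25719; i = arccos(0.50714) = 59.527°.
sin r = sin 59.527°/1.331 = 0.64753; r = 40.356°.
D_min = 2·59.527° − 4·40.356° + 180° = 137.630°.
Rainbow angle = 180° − D_min = 42.370°.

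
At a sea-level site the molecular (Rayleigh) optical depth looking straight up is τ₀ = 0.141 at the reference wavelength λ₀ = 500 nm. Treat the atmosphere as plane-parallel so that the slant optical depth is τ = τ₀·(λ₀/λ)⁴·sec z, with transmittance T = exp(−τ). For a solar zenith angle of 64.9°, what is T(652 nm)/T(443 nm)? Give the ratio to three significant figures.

1.53

Airmass: sec 64.9° = 2.3574.
τ(652 nm) = 0.141 × (500/652)⁴ × 2.3574 = 0.141 × 0.3459 × 2.3574 = 0.1150.
τ(443 nm) = 0.141 × (500/443)⁴ × 2.3574 = 0.141 × 1.6228 × 2.3574 = 0.5394.
T(652)/T(443) = exp(τ_B − τ_A) = exp(0.4244) = 1.5287.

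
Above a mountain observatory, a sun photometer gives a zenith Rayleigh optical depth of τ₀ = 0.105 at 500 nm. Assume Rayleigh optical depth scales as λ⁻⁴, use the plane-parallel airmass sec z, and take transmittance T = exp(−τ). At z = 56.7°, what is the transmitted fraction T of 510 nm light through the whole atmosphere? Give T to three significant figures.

0.838

sec 56.7° = 1.8214.
τ = 0.105 × (500/510)⁴ × 1.8214 = 0.105 × 0.9238 × 1.8214 = 0.1767.
T = exp(−0.1767) = 0.8380.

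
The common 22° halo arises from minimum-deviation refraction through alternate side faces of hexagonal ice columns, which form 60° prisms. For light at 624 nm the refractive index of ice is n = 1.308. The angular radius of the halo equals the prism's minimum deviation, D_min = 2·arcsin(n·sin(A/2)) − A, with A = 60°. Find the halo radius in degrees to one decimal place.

21.7°

n·sin(A/2) = 1.308 × sin 30° = 1.308 × 0.5000 = 0.6540.
D_min = 2·arcsin(0.6540) − 60° = 2 × 40.844° − 60° = 21.688°.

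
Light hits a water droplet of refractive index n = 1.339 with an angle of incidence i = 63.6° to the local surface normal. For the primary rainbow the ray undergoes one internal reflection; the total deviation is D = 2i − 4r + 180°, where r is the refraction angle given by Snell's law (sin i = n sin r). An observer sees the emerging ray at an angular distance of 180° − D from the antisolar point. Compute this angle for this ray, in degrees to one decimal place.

40.7°

sin r = sin 63.6° / 1.339 = 0.8957/1.339 = 0.6689; r = 41.99°.
D = 2·63.6° − 4·41.99° + 180° = 127.20° − 167.94° + 180° = 139.26°.
Angle from antisolar point = 180° − D = 40.74°.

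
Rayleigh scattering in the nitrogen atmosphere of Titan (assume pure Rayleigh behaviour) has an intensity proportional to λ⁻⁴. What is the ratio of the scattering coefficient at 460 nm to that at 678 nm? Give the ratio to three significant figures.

4.72

Rayleigh scattering ∝ λ⁻⁴, so the ratio of coefficients is the inverse fourth power of the wavelength ratio.
σ(460)/σ(678) = (678/460)⁴ = (1.4739)⁴ = 4.719.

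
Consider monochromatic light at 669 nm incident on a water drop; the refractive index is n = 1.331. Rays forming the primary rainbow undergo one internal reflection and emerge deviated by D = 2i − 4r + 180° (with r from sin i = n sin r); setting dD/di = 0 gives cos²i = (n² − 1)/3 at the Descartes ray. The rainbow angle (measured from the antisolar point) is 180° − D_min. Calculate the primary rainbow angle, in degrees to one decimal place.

cos²i = (1.77156 − 1)/3 = 0.25719; i = arccos(0.50714) = 59.527°.
sin r = sin 59.527°/1.331 = 0.64753; r = 40.356°.
D_min = 2·59.527° − 4·40.356° + 180° = 137.630°.
Rainbow angle = 180° − D_min = 42.370°.

42.4°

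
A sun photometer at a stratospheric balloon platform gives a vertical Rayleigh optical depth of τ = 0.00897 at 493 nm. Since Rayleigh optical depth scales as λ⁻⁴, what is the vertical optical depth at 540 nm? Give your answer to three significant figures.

0.00623

τ(540 nm) = τ(493 nm) × (493/540)⁴ = 0.00897 × (0.9130)⁴ = 0.00897 × 0.6947 = 0.0062.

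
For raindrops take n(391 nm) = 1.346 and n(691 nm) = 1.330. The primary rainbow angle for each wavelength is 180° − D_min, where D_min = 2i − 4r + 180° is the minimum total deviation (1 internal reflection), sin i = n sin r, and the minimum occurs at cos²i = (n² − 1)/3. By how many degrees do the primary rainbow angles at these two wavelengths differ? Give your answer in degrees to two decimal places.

At 391 nm (n = 1.346): cos²i = 0.27057 → i = 58.657°, r = 39.384°, D_min = 139.775°, rainbow angle = 40.225°.
At 691 nm (n = 1.330): cos²i = 0.25630 → i = 59.585°, r = 40.422°, D_min = 137.484°, rainbow angle = 42.516°.
Angular width = |40.225° − 42.516°| = 2.292°.

2.29°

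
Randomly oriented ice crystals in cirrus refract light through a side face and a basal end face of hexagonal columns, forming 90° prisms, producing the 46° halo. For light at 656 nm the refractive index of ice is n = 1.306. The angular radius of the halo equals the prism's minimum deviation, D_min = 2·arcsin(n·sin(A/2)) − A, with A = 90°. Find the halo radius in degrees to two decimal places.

44.88°

n·sin(A/2) = 1.306 × sin 45° = 1.306 × 0.7071 = 0.9235.
D_min = 2·arcsin(0.9235) − 90° = 2 × 67.440° − 90° = 44.881°.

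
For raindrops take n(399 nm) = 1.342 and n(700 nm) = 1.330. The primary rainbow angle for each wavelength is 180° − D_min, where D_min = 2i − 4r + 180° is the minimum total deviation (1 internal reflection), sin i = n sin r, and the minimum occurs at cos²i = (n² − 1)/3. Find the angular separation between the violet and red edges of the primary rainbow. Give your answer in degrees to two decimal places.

At 399 nm (n = 1.342): cos²i = 0.26699 → i = 58.888°, r = 39.641°, D_min = 139.213°, rainbow angle = 40.787°.
At 700 nm (n = 1.330): cos²i = 0.25630 → i = 59.585°, r = 40.422°, D_min = 137.484°, rainbow angle = 42.516°.
Angular width = |40.787° − 42.516°| = 1.729°.

1.73°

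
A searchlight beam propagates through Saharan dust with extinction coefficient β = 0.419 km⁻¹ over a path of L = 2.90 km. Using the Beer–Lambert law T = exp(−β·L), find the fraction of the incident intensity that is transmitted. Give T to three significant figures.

τ = β·L = 0.419 × 2.90 = 1.2151.
T = exp(−1.2151) = 0.2967.

0.297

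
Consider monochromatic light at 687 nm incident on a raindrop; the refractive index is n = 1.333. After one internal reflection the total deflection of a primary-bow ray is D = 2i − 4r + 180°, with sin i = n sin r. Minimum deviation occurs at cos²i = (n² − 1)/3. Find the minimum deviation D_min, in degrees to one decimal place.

137.9°

cos²i = (1.77689 − 1)/3 = 0.25896; i = arccos(0.50888) = 59.410°.
sin r = sin 59.410°/1.333 = 0.64579; r = 40.225°.
D_min = 2·59.410° − 4·40.225° + 180° = 137.922°.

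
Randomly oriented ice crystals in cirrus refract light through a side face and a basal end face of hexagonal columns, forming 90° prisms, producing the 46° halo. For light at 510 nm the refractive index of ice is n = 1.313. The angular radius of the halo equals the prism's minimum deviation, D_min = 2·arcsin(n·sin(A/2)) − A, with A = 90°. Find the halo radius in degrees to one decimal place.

46.4°

n·sin(A/2) = 1.313 × sin 45° = 1.313 × 0.7071 = 0.9284.
D_min = 2·arcsin(0.9284) − 90° = 2 × 68.192° − 90° = 46.383°.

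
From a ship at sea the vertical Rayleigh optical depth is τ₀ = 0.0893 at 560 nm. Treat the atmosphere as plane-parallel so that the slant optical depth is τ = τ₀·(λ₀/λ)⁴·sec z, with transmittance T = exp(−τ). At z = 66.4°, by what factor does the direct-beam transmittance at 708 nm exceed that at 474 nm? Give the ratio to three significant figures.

1.42

Airmass: sec 66.4° = 2.4978.
τ(708 nm) = 0.0893 × (560/708)⁴ × 2.4978 = 0.0893 × 0.3914 × 2.4978 = 0.0873.
τ(474 nm) = 0.0893 × (560/474)⁴ × 2.4978 = 0.0893 × 1.9482 × 2.4978 = 0.4346.
T(708)/T(474) = exp(τ_B − τ_A) = exp(0.3473) = 1.4152.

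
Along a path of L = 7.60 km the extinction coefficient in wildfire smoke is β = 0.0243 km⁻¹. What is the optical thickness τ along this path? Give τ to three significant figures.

τ = β·L = 0.0243 × 7.60 = 0.1847.

0.185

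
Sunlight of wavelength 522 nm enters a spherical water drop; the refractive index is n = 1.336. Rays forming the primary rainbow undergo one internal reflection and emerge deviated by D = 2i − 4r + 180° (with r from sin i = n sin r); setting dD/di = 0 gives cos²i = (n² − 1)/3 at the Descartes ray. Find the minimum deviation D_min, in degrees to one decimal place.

cos²i = (1.78490 − 1)/3 = 0.26163; i = arccos(0.51150) = 59.236°.
sin r = sin 59.236°/1.336 = 0.64318; r = 40.029°.
D_min = 2·59.236° − 4·40.029° + 180° = 138.356°.

138.4°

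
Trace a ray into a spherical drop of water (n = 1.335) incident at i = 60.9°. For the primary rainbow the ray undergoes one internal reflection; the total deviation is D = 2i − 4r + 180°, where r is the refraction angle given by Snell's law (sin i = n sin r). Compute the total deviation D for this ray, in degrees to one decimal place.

138.3°

sin r = sin 60.9° / 1.335 = 0.8738/1.335 = 0.6545; r = 40.88°.
D = 2·60.9° − 4·40.88° + 180° = 121.80° − 163.53° + 180° = 138.27°.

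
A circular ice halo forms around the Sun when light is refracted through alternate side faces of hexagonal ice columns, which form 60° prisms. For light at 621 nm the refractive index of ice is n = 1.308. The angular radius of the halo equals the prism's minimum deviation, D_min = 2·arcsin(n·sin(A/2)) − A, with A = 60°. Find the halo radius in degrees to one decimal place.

21.7°

n·sin(A/2) = 1.308 × sin 30° = 1.308 × 0.5000 = 0.6540.
D_min = 2·arcsin(0.6540) − 60° = 2 × 40.844° − 60° = 21.688°.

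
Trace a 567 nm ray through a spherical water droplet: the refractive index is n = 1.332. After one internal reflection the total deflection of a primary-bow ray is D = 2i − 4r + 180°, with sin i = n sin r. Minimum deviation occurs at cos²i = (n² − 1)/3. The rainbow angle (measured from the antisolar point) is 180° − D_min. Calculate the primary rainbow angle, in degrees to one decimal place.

cos²i = (1.77422 − 1)/3 = 0.25807; i = arccos(0.50801) = 59.469°.
sin r = sin 59.469°/1.332 = 0.64666; r = 40.290°.
D_min = 2·59.469° − 4·40.290° + 180° = 137.776°.
Rainbow angle = 180° − D_min = 42.224°.

42.2°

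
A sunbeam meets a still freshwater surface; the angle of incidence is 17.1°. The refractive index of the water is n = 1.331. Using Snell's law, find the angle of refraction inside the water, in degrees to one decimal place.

Snell: sin θ_r = sin θ_i / n = sin 17.1° / 1.331 = 0.2940 / 1.331 = 0.2209.
θ_r = arcsin(0.2209) = 12.76°.

12.8°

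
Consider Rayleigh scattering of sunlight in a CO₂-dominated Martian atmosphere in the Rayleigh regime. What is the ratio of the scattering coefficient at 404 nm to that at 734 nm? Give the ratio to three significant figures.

10.9

Rayleigh scattering ∝ λ⁻⁴, so the ratio of coefficients is the inverse fourth power of the wavelength ratio.
σ(404)/σ(734) = (734/404)⁴ = (1.8168)⁴ = 10.9.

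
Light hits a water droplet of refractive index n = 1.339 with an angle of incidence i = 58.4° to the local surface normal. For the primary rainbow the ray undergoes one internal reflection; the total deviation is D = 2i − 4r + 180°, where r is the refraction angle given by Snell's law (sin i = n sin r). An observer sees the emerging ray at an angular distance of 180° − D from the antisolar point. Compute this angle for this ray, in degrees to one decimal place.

41.2°

sin r = sin 58.4° / 1.339 = 0.8517/1.339 = 0.6361; r = 39.50°.
D = 2·58.4° − 4·39.50° + 180° = 116.80° − 158.00° + 180° = 138.80°.
Angle from antisolar point = 180° − D = 41.20°.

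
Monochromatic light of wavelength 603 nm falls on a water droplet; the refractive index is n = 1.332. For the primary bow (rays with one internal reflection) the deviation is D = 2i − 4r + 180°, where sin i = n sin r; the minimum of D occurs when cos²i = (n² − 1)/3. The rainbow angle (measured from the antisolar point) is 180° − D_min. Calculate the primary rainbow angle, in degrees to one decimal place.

cos²i = (1.77422 − 1)/3 = 0.25807; i = arccos(0.50801) = 59.469°.
sin r = sin 59.469°/1.332 = 0.64666; r = 40.290°.
D_min = 2·59.469° − 4·40.290° + 180° = 137.776°.
Rainbow angle = 180° − D_min = 42.224°.

42.2°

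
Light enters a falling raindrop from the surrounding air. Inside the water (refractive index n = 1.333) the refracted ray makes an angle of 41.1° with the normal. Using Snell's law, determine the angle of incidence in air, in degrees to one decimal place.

61.2°

Snell: sin θ_i = n · sin θ_r = 1.333 × sin 41.1° = 1.333 × 0.6574 = 0.8763.
θ_i = arcsin(0.8763) = 61.20°.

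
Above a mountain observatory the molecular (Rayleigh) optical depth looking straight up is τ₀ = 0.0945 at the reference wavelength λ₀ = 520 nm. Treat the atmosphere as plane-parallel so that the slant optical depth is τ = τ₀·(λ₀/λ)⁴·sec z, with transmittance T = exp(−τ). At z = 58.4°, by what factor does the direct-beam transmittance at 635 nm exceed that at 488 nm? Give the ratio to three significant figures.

Airmass: sec 58.4° = 1.9084.
τ(635 nm) = 0.0945 × (520/635)⁴ × 1.9084 = 0.0945 × 0.4497 × 1.9084 = 0.0811.
τ(488 nm) = 0.0945 × (520/488)⁴ × 1.9084 = 0.0945 × 1.2892 × 1.9084 = 0.2325.
T(635)/T(488) = exp(τ_B − τ_A) = exp(0.1514) = 1.1635.

1.16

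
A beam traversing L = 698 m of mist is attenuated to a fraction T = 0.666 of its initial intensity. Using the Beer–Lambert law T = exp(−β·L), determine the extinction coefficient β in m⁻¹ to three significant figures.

0.000582 m⁻¹

Beer–Lambert: T = exp(−βL) ⇒ β = −ln(T)/L = −ln(0.666)/698 = 0.4065/698 = 0.0005823 m⁻¹.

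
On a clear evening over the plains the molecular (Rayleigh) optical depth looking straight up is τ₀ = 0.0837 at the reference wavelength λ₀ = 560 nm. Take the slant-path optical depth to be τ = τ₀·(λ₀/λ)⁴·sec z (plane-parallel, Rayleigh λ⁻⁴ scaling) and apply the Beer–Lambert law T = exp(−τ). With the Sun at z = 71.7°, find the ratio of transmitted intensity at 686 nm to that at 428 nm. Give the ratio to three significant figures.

Airmass: sec 71.7° = 3.1848.
τ(686 nm) = 0.0837 × (560/686)⁴ × 3.1848 = 0.0837 × 0.4441 × 3.1848 = 0.1184.
τ(428 nm) = 0.0837 × (560/428)⁴ × 3.1848 = 0.0837 × 2.9307 × 3.1848 = 0.7812.
T(686)/T(428) = exp(τ_B − τ_A) = exp(0.6629) = 1.9403.

1.94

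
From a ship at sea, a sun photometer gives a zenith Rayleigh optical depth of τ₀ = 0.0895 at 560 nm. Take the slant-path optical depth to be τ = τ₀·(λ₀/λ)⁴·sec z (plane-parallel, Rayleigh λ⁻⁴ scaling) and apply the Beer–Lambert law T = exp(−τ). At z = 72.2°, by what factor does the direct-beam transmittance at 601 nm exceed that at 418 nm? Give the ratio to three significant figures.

2.06

Airmass: sec 72.2° = 3.2712.
τ(601 nm) = 0.0895 × (560/601)⁴ × 3.2712 = 0.0895 × 0.7538 × 3.2712 = 0.2207.
τ(418 nm) = 0.0895 × (560/418)⁴ × 3.2712 = 0.0895 × 3.2214 × 3.2712 = 0.9432.
T(601)/T(418) = exp(τ_B − τ_A) = exp(0.7225) = 2.0595.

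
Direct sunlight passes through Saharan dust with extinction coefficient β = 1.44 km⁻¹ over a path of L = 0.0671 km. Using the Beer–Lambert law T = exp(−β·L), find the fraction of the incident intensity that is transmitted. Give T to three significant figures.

0.908

τ = β·L = 1.44 × 0.0671 = 0.0966.
T = exp(−0.0966) = 0.9079.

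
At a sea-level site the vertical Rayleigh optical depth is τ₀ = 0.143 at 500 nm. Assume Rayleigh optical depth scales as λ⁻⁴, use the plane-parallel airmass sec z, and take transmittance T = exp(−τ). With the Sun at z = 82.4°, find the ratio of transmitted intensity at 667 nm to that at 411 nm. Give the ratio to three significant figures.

7.59

Airmass: sec 82.4° = 7.5611.
τ(667 nm) = 0.143 × (500/667)⁴ × 7.5611 = 0.143 × 0.3158 × 7.5611 = 0.3414.
τ(411 nm) = 0.143 × (500/411)⁴ × 7.5611 = 0.143 × 2.1903 × 7.5611 = 2.3683.
T(667)/T(411) = exp(τ_B − τ_A) = exp(2.0268) = 7.5901.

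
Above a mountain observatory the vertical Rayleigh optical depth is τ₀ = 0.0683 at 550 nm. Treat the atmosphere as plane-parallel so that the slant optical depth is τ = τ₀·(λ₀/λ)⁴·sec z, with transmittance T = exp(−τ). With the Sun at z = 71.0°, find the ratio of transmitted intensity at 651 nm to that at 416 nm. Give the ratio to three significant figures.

1.71

Airmass: sec 71.0° = 3.0716.
τ(651 nm) = 0.0683 × (550/651)⁴ × 3.0716 = 0.0683 × 0.5095 × 3.0716 = 0.1069.
τ(416 nm) = 0.0683 × (550/416)⁴ × 3.0716 = 0.0683 × 3.0555 × 3.0716 = 0.6410.
T(651)/T(416) = exp(τ_B − τ_A) = exp(0.5341) = 1.7059.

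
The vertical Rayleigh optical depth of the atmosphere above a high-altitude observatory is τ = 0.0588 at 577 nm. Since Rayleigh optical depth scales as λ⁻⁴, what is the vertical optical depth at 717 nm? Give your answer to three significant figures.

0.0247

τ(717 nm) = τ(577 nm) × (577/717)⁴ = 0.0588 × (0.8047)⁴ = 0.0588 × 0.4194 = 0.0247.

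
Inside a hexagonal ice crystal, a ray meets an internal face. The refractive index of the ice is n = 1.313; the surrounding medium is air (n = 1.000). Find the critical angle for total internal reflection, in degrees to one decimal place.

sin θ_c = n_air / n = 1.000 / 1.313 = 0.7616.
θ_c = arcsin(0.7616) = 49.61°.

49.6°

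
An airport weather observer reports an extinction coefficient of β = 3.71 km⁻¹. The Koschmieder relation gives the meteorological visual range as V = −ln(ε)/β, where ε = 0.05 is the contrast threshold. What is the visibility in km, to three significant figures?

V = −ln(0.05) / 3.71 = 2.996 / 3.71 = 0.8075 km.

0.807 km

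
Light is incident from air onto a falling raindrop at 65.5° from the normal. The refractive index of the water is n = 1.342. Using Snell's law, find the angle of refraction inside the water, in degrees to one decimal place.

Snell: sin θ_r = sin θ_i / n = sin 65.5° / 1.342 = 0.9100 / 1.342 = 0.6781.
θ_r = arcsin(0.6781) = 42.69°.

42.7°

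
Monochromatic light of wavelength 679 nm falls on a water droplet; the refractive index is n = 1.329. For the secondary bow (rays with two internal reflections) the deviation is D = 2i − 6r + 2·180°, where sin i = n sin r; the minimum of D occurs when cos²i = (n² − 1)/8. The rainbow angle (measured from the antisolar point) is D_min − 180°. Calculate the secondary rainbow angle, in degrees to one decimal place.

49.8°

cos²i = (1.76624 − 1)/8 = 0.09578; i = arccos(0.30948) = 71.972°.
sin r = sin 71.972°/1.329 = 0.71550; r = 45.685°.
D_min = 2·71.972° − 6·45.685° + 360° = 229.837°.
Rainbow angle = D_min − 180° = 49.837°.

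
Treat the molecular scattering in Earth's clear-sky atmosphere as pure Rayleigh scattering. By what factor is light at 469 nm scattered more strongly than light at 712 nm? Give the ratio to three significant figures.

Rayleigh scattering ∝ λ⁻⁴, so the ratio of coefficients is the inverse fourth power of the wavelength ratio.
σ(469)/σ(712) = (712/469)⁴ = (1.5181)⁴ = 5.312.

5.31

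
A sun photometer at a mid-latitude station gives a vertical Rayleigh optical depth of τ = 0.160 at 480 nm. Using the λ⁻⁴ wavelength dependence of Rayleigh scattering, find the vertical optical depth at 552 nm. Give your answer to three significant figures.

τ(552 nm) = τ(480 nm) × (480/552)⁴ = 0.160 × (0.8696)⁴ = 0.160 × 0.5718 = 0.0915.

0.0915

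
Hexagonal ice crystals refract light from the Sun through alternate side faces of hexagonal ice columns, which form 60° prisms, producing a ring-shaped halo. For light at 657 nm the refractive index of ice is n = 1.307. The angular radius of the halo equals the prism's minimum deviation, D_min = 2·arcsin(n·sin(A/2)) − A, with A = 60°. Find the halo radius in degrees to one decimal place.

n·sin(A/2) = 1.307 × sin 30° = 1.307 × 0.5000 = 0.6535.
D_min = 2·arcsin(0.6535) − 60° = 2 × 40.806° − 60° = 21.612°.

21.6°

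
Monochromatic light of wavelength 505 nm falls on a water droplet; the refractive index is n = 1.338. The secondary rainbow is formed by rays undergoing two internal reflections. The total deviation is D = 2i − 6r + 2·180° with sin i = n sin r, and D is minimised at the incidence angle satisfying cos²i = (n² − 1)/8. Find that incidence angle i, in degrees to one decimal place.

cos²i = (1.338² − 1)/8 = (1.79024 − 1)/8 = 0.09878.
cos i = 0.31429, so i = 71.682°.

71.7°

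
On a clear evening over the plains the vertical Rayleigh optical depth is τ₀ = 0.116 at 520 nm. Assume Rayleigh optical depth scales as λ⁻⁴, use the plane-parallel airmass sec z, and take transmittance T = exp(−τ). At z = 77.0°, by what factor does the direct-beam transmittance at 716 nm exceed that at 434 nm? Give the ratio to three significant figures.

Airmass: sec 77.0° = 4.4454.
τ(716 nm) = 0.116 × (520/716)⁴ × 4.4454 = 0.116 × 0.2782 × 4.4454 = 0.1435.
τ(434 nm) = 0.116 × (520/434)⁴ × 4.4454 = 0.116 × 2.0609 × 4.4454 = 1.0627.
T(716)/T(434) = exp(τ_B − τ_A) = exp(0.9193) = 2.5075.

2.51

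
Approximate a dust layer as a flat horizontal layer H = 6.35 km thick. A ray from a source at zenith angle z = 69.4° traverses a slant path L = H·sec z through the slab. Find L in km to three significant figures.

18.0 km

sec z = 1/cos 69.4° = 2.8422.
L = 6.35 × 2.8422 = 18.048 km.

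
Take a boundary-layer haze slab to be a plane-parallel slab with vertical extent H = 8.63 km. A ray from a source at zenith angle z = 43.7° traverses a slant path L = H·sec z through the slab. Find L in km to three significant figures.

sec z = 1/cos 43.7° = 1.3832.
L = 8.63 × 1.3832 = 11.937 km.

11.9 km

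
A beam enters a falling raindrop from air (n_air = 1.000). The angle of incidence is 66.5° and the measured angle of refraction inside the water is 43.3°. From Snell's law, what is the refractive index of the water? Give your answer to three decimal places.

1.337

n = sin θ_i / sin θ_r = sin 66.5° / sin 43.3° = 0.9171 / 0.6858 = 1.3372.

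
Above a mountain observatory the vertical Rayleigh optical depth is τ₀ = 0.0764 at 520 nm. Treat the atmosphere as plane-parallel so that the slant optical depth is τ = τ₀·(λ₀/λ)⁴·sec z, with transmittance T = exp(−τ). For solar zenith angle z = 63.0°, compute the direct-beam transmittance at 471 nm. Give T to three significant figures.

0.779

sec 63.0° = 2.2027.
τ = 0.0764 × (520/471)⁴ × 2.2027 = 0.0764 × 1.4857 × 2.2027 = 0.2500.
T = exp(−0.2500) = 0.7788.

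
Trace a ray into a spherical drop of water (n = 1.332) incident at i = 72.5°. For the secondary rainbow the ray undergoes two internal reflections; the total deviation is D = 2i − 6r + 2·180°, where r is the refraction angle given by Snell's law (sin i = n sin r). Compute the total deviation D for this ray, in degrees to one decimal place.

sin r = sin 72.5° / 1.332 = 0.9537/1.332 = 0.7160; r = 45.73°.
D = 2·72.5° − 6·45.73° + 2·180° = 145.00° − 274.35° + 360° = 230.65°.

230.6°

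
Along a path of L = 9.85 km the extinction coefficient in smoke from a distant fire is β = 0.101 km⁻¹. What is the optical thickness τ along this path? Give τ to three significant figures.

τ = β·L = 0.101 × 9.85 = 0.9949.

0.995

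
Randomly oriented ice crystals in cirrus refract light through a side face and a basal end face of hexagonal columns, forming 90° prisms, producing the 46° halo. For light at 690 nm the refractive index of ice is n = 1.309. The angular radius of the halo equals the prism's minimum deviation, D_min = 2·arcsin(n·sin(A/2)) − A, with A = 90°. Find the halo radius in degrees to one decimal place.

45.5°

n·sin(A/2) = 1.309 × sin 45° = 1.309 × 0.7071 = 0.9256.
D_min = 2·arcsin(0.9256) − 90° = 2 × 67.759° − 90° = 45.519°.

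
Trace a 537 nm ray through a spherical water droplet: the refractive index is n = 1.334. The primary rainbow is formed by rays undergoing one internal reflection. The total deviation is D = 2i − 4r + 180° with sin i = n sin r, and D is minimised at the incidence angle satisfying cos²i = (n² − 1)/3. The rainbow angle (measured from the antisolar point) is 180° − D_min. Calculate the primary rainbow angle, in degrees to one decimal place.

cos²i = (1.77956 − 1)/3 = 0.25985; i = arccos(0.50976) = 59.352°.
sin r = sin 59.352°/1.334 = 0.64492; r = 40.159°.
D_min = 2·59.352° − 4·40.159° + 180° = 138.067°.
Rainbow angle = 180° − D_min = 41.933°.

41.9°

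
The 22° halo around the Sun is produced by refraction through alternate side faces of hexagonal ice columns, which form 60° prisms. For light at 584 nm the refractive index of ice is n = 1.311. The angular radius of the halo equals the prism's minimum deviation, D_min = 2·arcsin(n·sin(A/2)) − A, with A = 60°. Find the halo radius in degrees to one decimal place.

21.9°

n·sin(A/2) = 1.311 × sin 30° = 1.311 × 0.5000 = 0.6555.
D_min = 2·arcsin(0.6555) − 60° = 2 × 40.958° − 60° = 21.915°.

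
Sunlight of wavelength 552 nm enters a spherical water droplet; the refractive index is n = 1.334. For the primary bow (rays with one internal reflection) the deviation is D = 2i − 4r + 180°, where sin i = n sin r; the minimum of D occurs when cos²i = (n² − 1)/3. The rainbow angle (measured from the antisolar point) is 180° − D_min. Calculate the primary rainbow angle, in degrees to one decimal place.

41.9°

cos²i = (1.77956 − 1)/3 = 0.25985; i = arccos(0.50976) = 59.352°.
sin r = sin 59.352°/1.334 = 0.64492; r = 40.159°.
D_min = 2·59.352° − 4·40.159° + 180° = 138.067°.
Rainbow angle = 180° − D_min = 41.933°.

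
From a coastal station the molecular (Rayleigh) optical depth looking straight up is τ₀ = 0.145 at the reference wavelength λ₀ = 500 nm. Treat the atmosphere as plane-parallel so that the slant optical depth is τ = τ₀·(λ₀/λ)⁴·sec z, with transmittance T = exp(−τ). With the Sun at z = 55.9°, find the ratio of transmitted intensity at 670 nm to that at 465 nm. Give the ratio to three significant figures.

1.30

Airmass: sec 55.9° = 1.7837.
τ(670 nm) = 0.145 × (500/670)⁴ × 1.7837 = 0.145 × 0.3102 × 1.7837 = 0.0802.
τ(465 nm) = 0.145 × (500/465)⁴ × 1.7837 = 0.145 × 1.3368 × 1.7837 = 0.3457.
T(670)/T(465) = exp(τ_B − τ_A) = exp(0.2655) = 1.3041.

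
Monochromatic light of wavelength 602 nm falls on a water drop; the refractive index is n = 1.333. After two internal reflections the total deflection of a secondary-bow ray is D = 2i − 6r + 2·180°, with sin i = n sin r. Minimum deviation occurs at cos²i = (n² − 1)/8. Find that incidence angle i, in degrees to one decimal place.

cos²i = (1.333² − 1)/8 = (1.77689 − 1)/8 = 0.09711.
cos i = 0.31163, so i = 71.843°.

71.8°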